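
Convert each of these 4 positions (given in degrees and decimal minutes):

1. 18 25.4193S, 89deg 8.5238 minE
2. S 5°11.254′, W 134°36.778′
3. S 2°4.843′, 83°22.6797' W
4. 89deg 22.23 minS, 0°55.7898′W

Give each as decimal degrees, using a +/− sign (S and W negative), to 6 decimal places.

Point 1:
  Lat: 18 + 25.4193/60 = 18.4236550
  hemisphere S, so the sign is −
  Lon: 89 + 8.5238/60 = 89.1420633
  E → positive
Point 2:
  Latitude: 11.254′ = 0.187567°; total 5.1875667
  S → negative
  Longitude: 134 + 36.778/60 = 134.6129667
  W ⇒ negate
Point 3:
  Lat: 4.843′ = 0.080717°; total 2.0807167
  hemisphere S, so the sign is −
  Lon: 22.6797′ = 0.377995°; total 83.3779950
  hemisphere W, so the sign is −
Point 4:
  Latitude: 89 + 22.23/60 = 89.3705000
  S → negative
  λ: 0 + 55.7898/60 = 0.9298300
  W ⇒ negate

1. -18.423655, 89.142063
2. -5.187567, -134.612967
3. -2.080717, -83.377995
4. -89.370500, -0.929830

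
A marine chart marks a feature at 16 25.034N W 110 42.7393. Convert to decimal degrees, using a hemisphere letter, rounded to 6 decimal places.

16.417233° N, 110.712322° W

Lat: 25.034′ = 0.417233°; total 16.4172333
λ: 110 + 42.7393/60 = 110.7123217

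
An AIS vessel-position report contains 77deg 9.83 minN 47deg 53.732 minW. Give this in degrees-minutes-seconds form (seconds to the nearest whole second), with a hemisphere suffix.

77°09′50″ N, 47°53′44″ W

Latitude: fractional minutes 0.83000 × 60 = 49.80″
Longitude: 53.73200′ → 53′ and 0.73200 × 60 = 43.92″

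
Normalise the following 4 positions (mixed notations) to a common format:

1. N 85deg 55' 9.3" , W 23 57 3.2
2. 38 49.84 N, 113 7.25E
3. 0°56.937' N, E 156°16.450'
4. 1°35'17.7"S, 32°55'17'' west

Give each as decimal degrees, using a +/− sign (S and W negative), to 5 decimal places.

1. 85.91925, -23.95089
2. 38.83067, 113.12083
3. 0.94895, 156.27417
4. -1.58825, -32.92139

Point 1:
  φ: 85 + 55/60 + 9.3/3600 = 85.919250
  N → positive
  Longitude: 23° + 57/60 + 3.2/3600 = 23 + 0.950000 + 0.000889 = 23.950889
  W → negative
Point 2:
  Lat: 38 + 49.84/60 = 38.830667
  N ⇒ keep positive
  Longitude: 7.25′ = 0.120833°; total 113.120833
  E ⇒ keep positive
Point 3:
  Lat: 56.937′ = 0.948950°; total 0.948950
  N → positive
  Lon: 16.45′ = 0.274167°; total 156.274167
  E → positive
Point 4:
  φ: 1 + 35/60 + 17.7/3600 = 1.588250
  hemisphere S, so the sign is −
  Longitude: 32 + 55/60 + 17/3600 = 32.921389
  W ⇒ negate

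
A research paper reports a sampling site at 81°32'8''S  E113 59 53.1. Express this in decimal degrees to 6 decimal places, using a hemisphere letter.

81.535556° S, 113.998083° E

Lat: 32′ + 8″ = 32.13333′; 81 + 32.13333/60 = 81.5355556
λ: 59′ + 53.1″ = 59.88500′; 113 + 59.88500/60 = 113.9980833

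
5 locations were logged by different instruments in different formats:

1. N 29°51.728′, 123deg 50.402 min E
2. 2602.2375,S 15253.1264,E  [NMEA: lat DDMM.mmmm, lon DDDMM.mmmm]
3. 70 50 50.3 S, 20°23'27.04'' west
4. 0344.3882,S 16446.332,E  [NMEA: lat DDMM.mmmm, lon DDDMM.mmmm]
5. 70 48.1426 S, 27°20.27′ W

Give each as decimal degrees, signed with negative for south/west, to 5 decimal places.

1. 29.86213, 123.84003
2. -26.03729, 152.88544
3. -70.84731, -20.39084
4. -3.73980, 164.77220
5. -70.80238, -27.33783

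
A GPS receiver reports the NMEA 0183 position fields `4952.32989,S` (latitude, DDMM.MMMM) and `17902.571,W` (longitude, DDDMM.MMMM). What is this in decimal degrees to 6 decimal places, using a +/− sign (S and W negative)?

φ: split at 2 digits → 49° and 52.32989′; 49 + 52.32989/60 = 49.8721648
S ⇒ negate
Longitude: degrees = first 3 digits = 179, minutes = 2.571; 179 + 2.571/60 = 179.0428500
W → negative

-49.872165, -179.042850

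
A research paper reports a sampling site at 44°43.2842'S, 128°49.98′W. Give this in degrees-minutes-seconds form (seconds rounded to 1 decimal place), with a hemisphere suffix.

44°43′17.1″ S, 128°49′58.8″ W

φ: 43.28420′ → 43′ and 0.28420 × 60 = 17.052″
λ: 49.98000′ → 49′ and 0.98000 × 60 = 58.800″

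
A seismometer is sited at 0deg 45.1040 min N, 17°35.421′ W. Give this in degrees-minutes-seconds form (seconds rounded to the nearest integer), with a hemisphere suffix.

0°45′6″ N, 17°35′25″ W

Latitude: fractional minutes 0.10400 × 60 = 6.24″
λ: fractional minutes 0.42100 × 60 = 25.26″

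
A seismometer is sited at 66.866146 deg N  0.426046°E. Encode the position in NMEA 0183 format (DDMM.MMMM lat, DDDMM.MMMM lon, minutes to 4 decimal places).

6651.9688,N / 00025.5628,E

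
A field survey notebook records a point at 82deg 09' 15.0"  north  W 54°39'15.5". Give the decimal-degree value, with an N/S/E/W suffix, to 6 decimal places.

82.154167° N, 54.654306° W

Latitude: 82° + 9/60 + 15/3600 = 82 + 0.150000 + 0.004167 = 82.1541667
λ: 54 + 39/60 + 15.5/3600 = 54.6543056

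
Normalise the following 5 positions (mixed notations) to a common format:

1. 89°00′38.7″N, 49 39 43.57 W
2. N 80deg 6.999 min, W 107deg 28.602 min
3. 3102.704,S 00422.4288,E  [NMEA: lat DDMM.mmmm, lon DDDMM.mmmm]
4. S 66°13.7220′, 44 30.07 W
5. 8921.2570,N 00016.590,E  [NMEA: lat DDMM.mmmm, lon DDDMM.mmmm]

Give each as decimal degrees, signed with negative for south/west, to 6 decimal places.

1. 89.010750, -49.662103
2. 80.116650, -107.476700
3. -31.045067, 4.373813
4. -66.228700, -44.501167
5. 89.354283, 0.276500

Point 1:
  φ: 89 + 0/60 + 38.7/3600 = 89.0107500
  N ⇒ keep positive
  Lon: 49° + 39/60 + 43.57/3600 = 49 + 0.650000 + 0.012103 = 49.6621028
  hemisphere W, so the sign is −
Point 2:
  Lat: 80 + 6.999/60 = 80.1166500
  N ⇒ keep positive
  Longitude: 28.602′ = 0.476700°; total 107.4767000
  hemisphere W, so the sign is −
Point 3:
  φ: split at 2 digits → 31° and 2.704′; 31 + 2.704/60 = 31.0450667
  hemisphere S, so the sign is −
  λ: split at 3 digits → 004° and 22.4288′; 4 + 22.4288/60 = 4.3738133
  E → positive
Point 4:
  Latitude: 13.722′ = 0.228700°; total 66.2287000
  S → negative
  Lon: 30.07′ = 0.501167°; total 44.5011667
  hemisphere W, so the sign is −
Point 5:
  Lat: split at 2 digits → 89° and 21.257′; 89 + 21.257/60 = 89.3542833
  N ⇒ keep positive
  Lon: degrees = first 3 digits = 0, minutes = 16.59; 0 + 16.59/60 = 0.2765000
  E → positive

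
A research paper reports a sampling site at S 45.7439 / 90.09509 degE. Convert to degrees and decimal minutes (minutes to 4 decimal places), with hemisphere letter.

φ: fractional part 0.743900 → 44.634000 minutes
λ: minutes = (90.095090 − 90) × 60 = 5.705400

45° 44.6340′ S, 90° 5.7054′ E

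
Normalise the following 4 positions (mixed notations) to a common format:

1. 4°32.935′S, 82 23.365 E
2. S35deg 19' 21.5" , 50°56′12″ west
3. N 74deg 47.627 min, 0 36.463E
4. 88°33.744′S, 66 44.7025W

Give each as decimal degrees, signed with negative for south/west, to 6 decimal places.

Point 1:
  Lat: 32.935′ = 0.548917°; total 4.5489167
  S → negative
  Longitude: 23.365′ = 0.389417°; total 82.3894167
  E ⇒ keep positive
Point 2:
  Latitude: 19′ + 21.5″ = 19.35833′; 35 + 19.35833/60 = 35.3226389
  S → negative
  Lon: 50° + 56/60 + 12/3600 = 50 + 0.933333 + 0.003333 = 50.9366667
  W ⇒ negate
Point 3:
  Lat: 74 + 47.627/60 = 74.7937833
  N → positive
  λ: 36.463′ = 0.607717°; total 0.6077167
  E → positive
Point 4:
  Lat: 88 + 33.744/60 = 88.5624000
  S → negative
  λ: 66 + 44.7025/60 = 66.7450417
  W ⇒ negate

1. -4.548917, 82.389417
2. -35.322639, -50.936667
3. 74.793783, 0.607717
4. -88.562400, -66.745042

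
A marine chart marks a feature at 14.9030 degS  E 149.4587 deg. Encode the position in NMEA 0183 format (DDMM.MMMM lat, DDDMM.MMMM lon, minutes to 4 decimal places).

Latitude: fractional part 0.903000 → 54.180000 minutes
λ: 149° + 0.458700 × 60 = 149° 27.522000′

1454.1800,S / 14927.5220,E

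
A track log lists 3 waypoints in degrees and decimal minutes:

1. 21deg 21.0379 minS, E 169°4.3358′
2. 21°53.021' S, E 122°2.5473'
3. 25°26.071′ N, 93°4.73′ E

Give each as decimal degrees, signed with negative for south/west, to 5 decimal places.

1. -21.35063, 169.07226
2. -21.88368, 122.04246
3. 25.43452, 93.07883

Point 1:
  φ: 21.0379′ = 0.350632°; total 21.350632
  S ⇒ negate
  Longitude: 169 + 4.3358/60 = 169.072263
  E ⇒ keep positive
Point 2:
  φ: 53.021′ = 0.883683°; total 21.883683
  S → negative
  Lon: 122 + 2.5473/60 = 122.042455
  E → positive
Point 3:
  Lat: 26.071′ = 0.434517°; total 25.434517
  N → positive
  λ: 4.73′ = 0.078833°; total 93.078833
  E ⇒ keep positive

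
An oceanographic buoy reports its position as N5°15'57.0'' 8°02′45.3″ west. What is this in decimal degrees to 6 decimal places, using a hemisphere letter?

5.265833° N, 8.045917° W

Latitude: 15′ + 57″ = 15.95000′; 5 + 15.95000/60 = 5.2658333
λ: 8 + 2/60 + 45.3/3600 = 8.0459167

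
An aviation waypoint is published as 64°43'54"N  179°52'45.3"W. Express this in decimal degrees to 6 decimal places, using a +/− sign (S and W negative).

Lat: 64 + 43/60 + 54/3600 = 64.7316667
N ⇒ keep positive
Longitude: 52′ + 45.3″ = 52.75500′; 179 + 52.75500/60 = 179.8792500
W → negative

64.731667, -179.879250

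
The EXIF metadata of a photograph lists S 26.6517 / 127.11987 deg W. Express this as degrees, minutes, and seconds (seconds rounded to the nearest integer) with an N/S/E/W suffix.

26°39′6″ S, 127°07′12″ W

Lat: 0.651700° → 39.10200′; 0.10200 × 60 = 6.12″
Lon: 0.119870° → 7.19220′; 0.19220 × 60 = 11.53″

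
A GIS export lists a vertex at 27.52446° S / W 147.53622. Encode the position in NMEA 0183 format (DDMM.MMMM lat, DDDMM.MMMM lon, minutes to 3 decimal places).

Latitude: minutes = (27.524460 − 27) × 60 = 31.46760
λ: minutes = (147.536220 − 147) × 60 = 32.17320

2731.468,S / 14732.173,W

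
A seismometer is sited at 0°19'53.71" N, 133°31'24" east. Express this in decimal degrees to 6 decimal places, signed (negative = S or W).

0.331586, 133.523333

Lat: 19′ + 53.71″ = 19.89517′; 0 + 19.89517/60 = 0.3315861
N ⇒ keep positive
Longitude: 133° + 31/60 + 24/3600 = 133 + 0.516667 + 0.006667 = 133.5233333
E → positive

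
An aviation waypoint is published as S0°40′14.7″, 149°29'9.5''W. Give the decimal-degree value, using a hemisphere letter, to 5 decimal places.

Latitude: 40′ + 14.7″ = 40.24500′; 0 + 40.24500/60 = 0.670750
λ: 149° + 29/60 + 9.5/3600 = 149 + 0.483333 + 0.002639 = 149.485972

0.67075° S, 149.48597° W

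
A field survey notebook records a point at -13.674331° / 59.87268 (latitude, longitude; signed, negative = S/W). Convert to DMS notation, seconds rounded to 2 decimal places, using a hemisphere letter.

Latitude is negative → S; |value| = 13.674331
Latitude: 0.674331 × 60 = 40.45986′ → 40′, remainder × 60 = 27.5916″
Longitude: whole degrees 59; 52.36080′ → 52′ and 21.6480″

13°40′27.59″ S, 59°52′21.65″ E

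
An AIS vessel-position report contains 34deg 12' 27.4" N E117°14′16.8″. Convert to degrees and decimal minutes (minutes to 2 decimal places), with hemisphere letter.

34° 12.46′ N, 117° 14.28′ E

φ: 12 + 27.4/60 = 12.4567′
Lon: seconds/60 = 0.28000; minutes = 14 + 0.28000 = 14.2800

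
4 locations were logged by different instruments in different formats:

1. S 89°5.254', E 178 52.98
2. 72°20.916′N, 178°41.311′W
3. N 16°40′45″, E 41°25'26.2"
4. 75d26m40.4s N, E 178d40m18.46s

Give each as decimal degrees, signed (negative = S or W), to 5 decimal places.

1. -89.08757, 178.88300
2. 72.34860, -178.68852
3. 16.67917, 41.42394
4. 75.44456, 178.67179

Point 1:
  Latitude: 5.254′ = 0.087567°; total 89.087567
  S ⇒ negate
  Lon: 178 + 52.98/60 = 178.883000
  E ⇒ keep positive
Point 2:
  Latitude: 20.916′ = 0.348600°; total 72.348600
  N ⇒ keep positive
  Lon: 178 + 41.311/60 = 178.688517
  hemisphere W, so the sign is −
Point 3:
  Latitude: 16 + 40/60 + 45/3600 = 16.679167
  N → positive
  Longitude: 25′ + 26.2″ = 25.43667′; 41 + 25.43667/60 = 41.423944
  E → positive
Point 4:
  Latitude: 75 + 26/60 + 40.4/3600 = 75.444556
  N → positive
  Longitude: 178 + 40/60 + 18.46/3600 = 178.671794
  E → positive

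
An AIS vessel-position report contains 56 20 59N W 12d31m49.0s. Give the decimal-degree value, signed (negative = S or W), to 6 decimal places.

56.349722, -12.530278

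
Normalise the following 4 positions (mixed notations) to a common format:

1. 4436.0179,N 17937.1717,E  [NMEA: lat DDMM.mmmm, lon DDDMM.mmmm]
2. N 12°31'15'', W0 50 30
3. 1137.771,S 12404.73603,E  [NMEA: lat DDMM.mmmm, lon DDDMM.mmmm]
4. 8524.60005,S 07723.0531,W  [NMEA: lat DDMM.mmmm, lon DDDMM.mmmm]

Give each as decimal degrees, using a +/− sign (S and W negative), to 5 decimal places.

Point 1:
  Latitude: degrees = first 2 digits = 44, minutes = 36.0179; 44 + 36.0179/60 = 44.600298
  N ⇒ keep positive
  Longitude: degrees = first 3 digits = 179, minutes = 37.1717; 179 + 37.1717/60 = 179.619528
  E → positive
Point 2:
  φ: 12° + 31/60 + 15/3600 = 12 + 0.516667 + 0.004167 = 12.520833
  N → positive
  Longitude: 0 + 50/60 + 30/3600 = 0.841667
  hemisphere W, so the sign is −
Point 3:
  φ: degrees = first 2 digits = 11, minutes = 37.771; 11 + 37.771/60 = 11.629517
  S → negative
  Longitude: degrees = first 3 digits = 124, minutes = 4.73603; 124 + 4.73603/60 = 124.078934
  E ⇒ keep positive
Point 4:
  Lat: degrees = first 2 digits = 85, minutes = 24.60005; 85 + 24.60005/60 = 85.410001
  hemisphere S, so the sign is −
  Longitude: split at 3 digits → 077° and 23.0531′; 77 + 23.0531/60 = 77.384218
  W ⇒ negate

1. 44.60030, 179.61953
2. 12.52083, -0.84167
3. -11.62952, 124.07893
4. -85.41000, -77.38422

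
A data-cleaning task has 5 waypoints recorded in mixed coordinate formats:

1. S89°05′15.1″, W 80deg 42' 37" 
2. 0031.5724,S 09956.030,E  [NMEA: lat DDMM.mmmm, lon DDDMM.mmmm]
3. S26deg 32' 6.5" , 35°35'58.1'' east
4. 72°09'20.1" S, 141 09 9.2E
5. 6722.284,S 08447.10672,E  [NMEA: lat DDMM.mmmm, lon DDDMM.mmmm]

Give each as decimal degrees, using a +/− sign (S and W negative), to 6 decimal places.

1. -89.087528, -80.710278
2. -0.526207, 99.933833
3. -26.535139, 35.599472
4. -72.155583, 141.152556
5. -67.371400, 84.785112

Point 1:
  φ: 5′ + 15.1″ = 5.25167′; 89 + 5.25167/60 = 89.0875278
  hemisphere S, so the sign is −
  Lon: 80 + 42/60 + 37/3600 = 80.7102778
  W → negative
Point 2:
  Latitude: split at 2 digits → 00° and 31.5724′; 0 + 31.5724/60 = 0.5262067
  S → negative
  Lon: split at 3 digits → 099° and 56.03′; 99 + 56.03/60 = 99.9338333
  E → positive
Point 3:
  φ: 26 + 32/60 + 6.5/3600 = 26.5351389
  hemisphere S, so the sign is −
  Longitude: 35′ + 58.1″ = 35.96833′; 35 + 35.96833/60 = 35.5994722
  E ⇒ keep positive
Point 4:
  Latitude: 72° + 9/60 + 20.1/3600 = 72 + 0.150000 + 0.005583 = 72.1555833
  S → negative
  Lon: 141° + 9/60 + 9.2/3600 = 141 + 0.150000 + 0.002556 = 141.1525556
  E ⇒ keep positive
Point 5:
  Latitude: split at 2 digits → 67° and 22.284′; 67 + 22.284/60 = 67.3714000
  S → negative
  Longitude: split at 3 digits → 084° and 47.10672′; 84 + 47.10672/60 = 84.7851120
  E ⇒ keep positive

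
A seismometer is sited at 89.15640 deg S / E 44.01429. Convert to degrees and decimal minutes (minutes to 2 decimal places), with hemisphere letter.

89° 9.38′ S, 44° 0.86′ E

Lat: 89° + 0.156400 × 60 = 89° 9.3840′
Longitude: minutes = (44.014290 − 44) × 60 = 0.8574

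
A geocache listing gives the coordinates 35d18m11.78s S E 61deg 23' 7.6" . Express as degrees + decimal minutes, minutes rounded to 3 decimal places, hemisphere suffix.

Lat: seconds/60 = 0.19633; minutes = 18 + 0.19633 = 18.19633
λ: 23 + 7.6/60 = 23.12667′

35° 18.196′ S, 61° 23.127′ E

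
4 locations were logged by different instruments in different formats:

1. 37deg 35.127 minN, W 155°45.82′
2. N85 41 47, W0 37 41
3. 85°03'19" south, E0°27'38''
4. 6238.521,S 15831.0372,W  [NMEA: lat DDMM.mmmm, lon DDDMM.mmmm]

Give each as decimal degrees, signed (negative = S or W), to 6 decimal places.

1. 37.585450, -155.763667
2. 85.696389, -0.628056
3. -85.055278, 0.460556
4. -62.642017, -158.517287

Point 1:
  Lat: 35.127′ = 0.585450°; total 37.5854500
  N → positive
  Longitude: 155 + 45.82/60 = 155.7636667
  hemisphere W, so the sign is −
Point 2:
  Latitude: 41′ + 47″ = 41.78333′; 85 + 41.78333/60 = 85.6963889
  N ⇒ keep positive
  Lon: 0° + 37/60 + 41/3600 = 0 + 0.616667 + 0.011389 = 0.6280556
  W → negative
Point 3:
  Latitude: 85° + 3/60 + 19/3600 = 85 + 0.050000 + 0.005278 = 85.0552778
  S → negative
  Longitude: 0 + 27/60 + 38/3600 = 0.4605556
  E ⇒ keep positive
Point 4:
  Lat: degrees = first 2 digits = 62, minutes = 38.521; 62 + 38.521/60 = 62.6420167
  S ⇒ negate
  λ: degrees = first 3 digits = 158, minutes = 31.0372; 158 + 31.0372/60 = 158.5172867
  W → negative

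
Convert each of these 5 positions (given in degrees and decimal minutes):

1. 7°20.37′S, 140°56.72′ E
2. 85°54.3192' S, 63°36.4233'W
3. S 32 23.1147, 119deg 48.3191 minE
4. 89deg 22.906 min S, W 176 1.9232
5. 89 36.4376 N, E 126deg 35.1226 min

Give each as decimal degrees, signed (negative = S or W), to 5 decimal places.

Point 1:
  Latitude: 7 + 20.37/60 = 7.339500
  S ⇒ negate
  Longitude: 56.72′ = 0.945333°; total 140.945333
  E ⇒ keep positive
Point 2:
  Lat: 54.3192′ = 0.905320°; total 85.905320
  hemisphere S, so the sign is −
  λ: 63 + 36.4233/60 = 63.607055
  hemisphere W, so the sign is −
Point 3:
  Lat: 32 + 23.1147/60 = 32.385245
  S ⇒ negate
  Lon: 48.3191′ = 0.805318°; total 119.805318
  E ⇒ keep positive
Point 4:
  φ: 22.906′ = 0.381767°; total 89.381767
  S → negative
  Longitude: 1.9232′ = 0.032053°; total 176.032053
  W → negative
Point 5:
  Lat: 36.4376′ = 0.607293°; total 89.607293
  N ⇒ keep positive
  λ: 126 + 35.1226/60 = 126.585377
  E → positive

1. -7.33950, 140.94533
2. -85.90532, -63.60706
3. -32.38525, 119.80532
4. -89.38177, -176.03205
5. 89.60729, 126.58538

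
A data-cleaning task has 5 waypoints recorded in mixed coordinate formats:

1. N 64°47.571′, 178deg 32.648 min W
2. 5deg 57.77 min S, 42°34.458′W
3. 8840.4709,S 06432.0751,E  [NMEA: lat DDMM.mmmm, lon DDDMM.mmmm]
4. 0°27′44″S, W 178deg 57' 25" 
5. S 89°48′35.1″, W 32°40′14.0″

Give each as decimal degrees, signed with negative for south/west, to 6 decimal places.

Point 1:
  Latitude: 47.571′ = 0.792850°; total 64.7928500
  N → positive
  Lon: 178 + 32.648/60 = 178.5441333
  hemisphere W, so the sign is −
Point 2:
  Latitude: 5 + 57.77/60 = 5.9628333
  hemisphere S, so the sign is −
  Longitude: 42 + 34.458/60 = 42.5743000
  W ⇒ negate
Point 3:
  Latitude: degrees = first 2 digits = 88, minutes = 40.4709; 88 + 40.4709/60 = 88.6745150
  S ⇒ negate
  λ: degrees = first 3 digits = 64, minutes = 32.0751; 64 + 32.0751/60 = 64.5345850
  E ⇒ keep positive
Point 4:
  Latitude: 0 + 27/60 + 44/3600 = 0.4622222
  S → negative
  λ: 57′ + 25″ = 57.41667′; 178 + 57.41667/60 = 178.9569444
  W ⇒ negate
Point 5:
  Lat: 89° + 48/60 + 35.1/3600 = 89 + 0.800000 + 0.009750 = 89.8097500
  hemisphere S, so the sign is −
  λ: 32 + 40/60 + 14/3600 = 32.6705556
  W → negative

1. 64.792850, -178.544133
2. -5.962833, -42.574300
3. -88.674515, 64.534585
4. -0.462222, -178.956944
5. -89.809750, -32.670556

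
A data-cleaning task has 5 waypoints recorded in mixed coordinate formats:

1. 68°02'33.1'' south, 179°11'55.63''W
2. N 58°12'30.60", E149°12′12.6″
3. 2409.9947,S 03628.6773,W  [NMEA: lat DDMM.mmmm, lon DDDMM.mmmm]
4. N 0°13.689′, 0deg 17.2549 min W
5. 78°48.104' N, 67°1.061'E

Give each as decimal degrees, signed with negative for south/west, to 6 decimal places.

Point 1:
  Latitude: 2′ + 33.1″ = 2.55167′; 68 + 2.55167/60 = 68.0425278
  hemisphere S, so the sign is −
  λ: 11′ + 55.63″ = 11.92717′; 179 + 11.92717/60 = 179.1987861
  hemisphere W, so the sign is −
Point 2:
  Latitude: 58° + 12/60 + 30.6/3600 = 58 + 0.200000 + 0.008500 = 58.2085000
  N → positive
  λ: 12′ + 12.6″ = 12.21000′; 149 + 12.21000/60 = 149.2035000
  E → positive
Point 3:
  φ: split at 2 digits → 24° and 9.9947′; 24 + 9.9947/60 = 24.1665783
  S → negative
  Lon: degrees = first 3 digits = 36, minutes = 28.6773; 36 + 28.6773/60 = 36.4779550
  hemisphere W, so the sign is −
Point 4:
  φ: 13.689′ = 0.228150°; total 0.2281500
  N → positive
  Longitude: 17.2549′ = 0.287582°; total 0.2875817
  hemisphere W, so the sign is −
Point 5:
  Lat: 48.104′ = 0.801733°; total 78.8017333
  N → positive
  Longitude: 67 + 1.061/60 = 67.0176833
  E ⇒ keep positive

1. -68.042528, -179.198786
2. 58.208500, 149.203500
3. -24.166578, -36.477955
4. 0.228150, -0.287582
5. 78.801733, 67.017683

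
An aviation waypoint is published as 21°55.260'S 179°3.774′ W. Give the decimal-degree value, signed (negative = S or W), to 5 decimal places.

-21.92100, -179.06290

Lat: 55.26′ = 0.921000°; total 21.921000
S → negative
λ: 179 + 3.774/60 = 179.062900
W ⇒ negate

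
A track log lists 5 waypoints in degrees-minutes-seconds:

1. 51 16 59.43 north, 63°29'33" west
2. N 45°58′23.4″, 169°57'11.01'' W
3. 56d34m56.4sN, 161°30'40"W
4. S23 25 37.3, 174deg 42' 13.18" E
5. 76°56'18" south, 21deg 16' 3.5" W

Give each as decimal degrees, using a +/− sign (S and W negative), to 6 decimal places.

Point 1:
  Lat: 16′ + 59.43″ = 16.99050′; 51 + 16.99050/60 = 51.2831750
  N ⇒ keep positive
  λ: 29′ + 33″ = 29.55000′; 63 + 29.55000/60 = 63.4925000
  W → negative
Point 2:
  Latitude: 58′ + 23.4″ = 58.39000′; 45 + 58.39000/60 = 45.9731667
  N → positive
  Lon: 169° + 57/60 + 11.01/3600 = 169 + 0.950000 + 0.003058 = 169.9530583
  hemisphere W, so the sign is −
Point 3:
  Lat: 56 + 34/60 + 56.4/3600 = 56.5823333
  N → positive
  λ: 30′ + 40″ = 30.66667′; 161 + 30.66667/60 = 161.5111111
  hemisphere W, so the sign is −
Point 4:
  φ: 23 + 25/60 + 37.3/3600 = 23.4270278
  hemisphere S, so the sign is −
  Lon: 42′ + 13.18″ = 42.21967′; 174 + 42.21967/60 = 174.7036611
  E → positive
Point 5:
  Latitude: 76 + 56/60 + 18/3600 = 76.9383333
  S → negative
  Longitude: 16′ + 3.5″ = 16.05833′; 21 + 16.05833/60 = 21.2676389
  hemisphere W, so the sign is −

1. 51.283175, -63.492500
2. 45.973167, -169.953058
3. 56.582333, -161.511111
4. -23.427028, 174.703661
5. -76.938333, -21.267639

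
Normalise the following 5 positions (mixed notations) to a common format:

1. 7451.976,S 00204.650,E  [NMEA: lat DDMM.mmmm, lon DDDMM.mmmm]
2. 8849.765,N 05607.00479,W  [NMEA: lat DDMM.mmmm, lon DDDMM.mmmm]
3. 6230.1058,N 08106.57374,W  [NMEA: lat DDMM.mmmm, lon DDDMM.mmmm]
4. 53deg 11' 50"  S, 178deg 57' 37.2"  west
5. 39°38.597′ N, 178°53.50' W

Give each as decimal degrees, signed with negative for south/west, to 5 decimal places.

1. -74.86627, 2.07750
2. 88.82942, -56.11675
3. 62.50176, -81.10956
4. -53.19722, -178.96033
5. 39.64328, -178.89167

Point 1:
  Lat: split at 2 digits → 74° and 51.976′; 74 + 51.976/60 = 74.866267
  S → negative
  λ: degrees = first 3 digits = 2, minutes = 4.65; 2 + 4.65/60 = 2.077500
  E → positive
Point 2:
  Latitude: split at 2 digits → 88° and 49.765′; 88 + 49.765/60 = 88.829417
  N → positive
  Longitude: split at 3 digits → 056° and 7.00479′; 56 + 7.00479/60 = 56.116747
  hemisphere W, so the sign is −
Point 3:
  Lat: split at 2 digits → 62° and 30.1058′; 62 + 30.1058/60 = 62.501763
  N ⇒ keep positive
  Longitude: split at 3 digits → 081° and 6.57374′; 81 + 6.57374/60 = 81.109562
  hemisphere W, so the sign is −
Point 4:
  φ: 53° + 11/60 + 50/3600 = 53 + 0.183333 + 0.013889 = 53.197222
  hemisphere S, so the sign is −
  Longitude: 57′ + 37.2″ = 57.62000′; 178 + 57.62000/60 = 178.960333
  W → negative
Point 5:
  Latitude: 38.597′ = 0.643283°; total 39.643283
  N → positive
  Lon: 178 + 53.5/60 = 178.891667
  hemisphere W, so the sign is −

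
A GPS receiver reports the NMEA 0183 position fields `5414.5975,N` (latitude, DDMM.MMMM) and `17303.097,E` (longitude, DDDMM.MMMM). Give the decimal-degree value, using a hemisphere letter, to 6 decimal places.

54.243292° N, 173.051617° E

Lat: degrees = first 2 digits = 54, minutes = 14.5975; 54 + 14.5975/60 = 54.2432917
Lon: degrees = first 3 digits = 173, minutes = 3.097; 173 + 3.097/60 = 173.0516167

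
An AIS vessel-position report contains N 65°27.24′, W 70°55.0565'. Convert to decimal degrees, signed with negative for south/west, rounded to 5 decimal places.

Lat: 27.24′ = 0.454000°; total 65.454000
N ⇒ keep positive
λ: 70 + 55.0565/60 = 70.917608
W ⇒ negate

65.45400, -70.91761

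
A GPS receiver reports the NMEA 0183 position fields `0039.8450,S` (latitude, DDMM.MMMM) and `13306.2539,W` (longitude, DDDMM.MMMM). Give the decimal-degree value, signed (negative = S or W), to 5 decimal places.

-0.66408, -133.10423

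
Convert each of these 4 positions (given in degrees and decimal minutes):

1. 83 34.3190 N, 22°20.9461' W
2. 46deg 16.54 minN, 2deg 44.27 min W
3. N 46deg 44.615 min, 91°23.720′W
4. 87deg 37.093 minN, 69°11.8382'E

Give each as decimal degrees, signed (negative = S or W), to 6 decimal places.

1. 83.571983, -22.349102
2. 46.275667, -2.737833
3. 46.743583, -91.395333
4. 87.618217, 69.197303

Point 1:
  Latitude: 34.319′ = 0.571983°; total 83.5719833
  N → positive
  Lon: 22 + 20.9461/60 = 22.3491017
  hemisphere W, so the sign is −
Point 2:
  Lat: 46 + 16.54/60 = 46.2756667
  N → positive
  Lon: 2 + 44.27/60 = 2.7378333
  W → negative
Point 3:
  Lat: 44.615′ = 0.743583°; total 46.7435833
  N → positive
  λ: 91 + 23.72/60 = 91.3953333
  hemisphere W, so the sign is −
Point 4:
  Lat: 37.093′ = 0.618217°; total 87.6182167
  N ⇒ keep positive
  λ: 11.8382′ = 0.197303°; total 69.1973033
  E → positive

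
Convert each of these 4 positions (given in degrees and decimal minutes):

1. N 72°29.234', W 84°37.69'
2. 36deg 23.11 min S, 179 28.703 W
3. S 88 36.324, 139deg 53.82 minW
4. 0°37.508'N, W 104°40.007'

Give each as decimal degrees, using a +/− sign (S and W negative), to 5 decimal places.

Point 1:
  φ: 29.234′ = 0.487233°; total 72.487233
  N → positive
  Lon: 84 + 37.69/60 = 84.628167
  W ⇒ negate
Point 2:
  Latitude: 23.11′ = 0.385167°; total 36.385167
  S → negative
  Longitude: 179 + 28.703/60 = 179.478383
  W ⇒ negate
Point 3:
  φ: 36.324′ = 0.605400°; total 88.605400
  S ⇒ negate
  λ: 53.82′ = 0.897000°; total 139.897000
  W ⇒ negate
Point 4:
  φ: 0 + 37.508/60 = 0.625133
  N ⇒ keep positive
  λ: 40.007′ = 0.666783°; total 104.666783
  hemisphere W, so the sign is −

1. 72.48723, -84.62817
2. -36.38517, -179.47838
3. -88.60540, -139.89700
4. 0.62513, -104.66678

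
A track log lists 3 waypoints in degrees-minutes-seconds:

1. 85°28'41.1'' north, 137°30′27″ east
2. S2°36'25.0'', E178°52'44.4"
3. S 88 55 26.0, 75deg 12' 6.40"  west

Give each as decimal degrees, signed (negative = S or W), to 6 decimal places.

1. 85.478083, 137.507500
2. -2.606944, 178.879000
3. -88.923889, -75.201778

Point 1:
  φ: 85° + 28/60 + 41.1/3600 = 85 + 0.466667 + 0.011417 = 85.4780833
  N ⇒ keep positive
  Longitude: 137° + 30/60 + 27/3600 = 137 + 0.500000 + 0.007500 = 137.5075000
  E ⇒ keep positive
Point 2:
  φ: 2° + 36/60 + 25/3600 = 2 + 0.600000 + 0.006944 = 2.6069444
  S ⇒ negate
  Lon: 178° + 52/60 + 44.4/3600 = 178 + 0.866667 + 0.012333 = 178.8790000
  E → positive
Point 3:
  Lat: 88° + 55/60 + 26/3600 = 88 + 0.916667 + 0.007222 = 88.9238889
  hemisphere S, so the sign is −
  λ: 12′ + 6.4″ = 12.10667′; 75 + 12.10667/60 = 75.2017778
  W → negative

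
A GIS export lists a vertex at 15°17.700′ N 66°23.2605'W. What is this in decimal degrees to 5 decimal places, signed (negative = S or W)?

15.29500, -66.38768

φ: 15 + 17.7/60 = 15.295000
N ⇒ keep positive
λ: 66 + 23.2605/60 = 66.387675
W → negative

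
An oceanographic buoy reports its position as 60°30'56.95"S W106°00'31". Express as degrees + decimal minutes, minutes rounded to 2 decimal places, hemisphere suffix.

60° 30.95′ S, 106° 0.52′ W

φ: seconds/60 = 0.94917; minutes = 30 + 0.94917 = 30.9492
Lon: seconds/60 = 0.51667; minutes = 0 + 0.51667 = 0.5167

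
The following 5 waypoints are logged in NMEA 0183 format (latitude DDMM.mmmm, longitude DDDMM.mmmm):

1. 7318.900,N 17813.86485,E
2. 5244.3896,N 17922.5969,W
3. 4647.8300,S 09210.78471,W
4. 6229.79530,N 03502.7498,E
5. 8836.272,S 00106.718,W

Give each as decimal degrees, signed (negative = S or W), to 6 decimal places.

1. 73.315000, 178.231081
2. 52.739827, -179.376615
3. -46.797167, -92.179745
4. 62.496588, 35.045830
5. -88.604533, -1.111967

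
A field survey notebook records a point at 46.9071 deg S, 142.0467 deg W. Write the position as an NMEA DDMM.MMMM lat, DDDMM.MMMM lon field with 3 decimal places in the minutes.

φ: fractional part 0.907100 → 54.42600 minutes
Longitude: fractional part 0.046700 → 2.80200 minutes

4654.426,S / 14202.802,W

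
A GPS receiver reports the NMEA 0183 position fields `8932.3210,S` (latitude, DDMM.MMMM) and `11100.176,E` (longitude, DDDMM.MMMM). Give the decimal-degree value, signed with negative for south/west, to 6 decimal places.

φ: split at 2 digits → 89° and 32.321′; 89 + 32.321/60 = 89.5386833
S → negative
Lon: split at 3 digits → 111° and 0.176′; 111 + 0.176/60 = 111.0029333
E ⇒ keep positive

-89.538683, 111.002933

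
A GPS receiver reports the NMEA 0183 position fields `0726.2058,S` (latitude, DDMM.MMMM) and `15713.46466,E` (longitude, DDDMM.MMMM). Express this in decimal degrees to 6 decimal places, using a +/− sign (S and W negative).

φ: degrees = first 2 digits = 7, minutes = 26.2058; 7 + 26.2058/60 = 7.4367633
S → negative
Longitude: split at 3 digits → 157° and 13.46466′; 157 + 13.46466/60 = 157.2244110
E ⇒ keep positive

-7.436763, 157.224411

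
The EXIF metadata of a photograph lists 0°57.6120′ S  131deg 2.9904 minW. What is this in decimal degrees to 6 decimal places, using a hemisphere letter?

0.960200° S, 131.049840° W

Latitude: 0 + 57.612/60 = 0.9602000
λ: 2.9904′ = 0.049840°; total 131.0498400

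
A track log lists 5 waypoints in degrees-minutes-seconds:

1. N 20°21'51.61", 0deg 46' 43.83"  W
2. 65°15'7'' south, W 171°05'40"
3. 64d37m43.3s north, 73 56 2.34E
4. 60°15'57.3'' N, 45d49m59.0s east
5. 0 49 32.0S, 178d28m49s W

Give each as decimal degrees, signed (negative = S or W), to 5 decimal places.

1. 20.36434, -0.77884
2. -65.25194, -171.09444
3. 64.62869, 73.93398
4. 60.26592, 45.83306
5. -0.82556, -178.48028

Point 1:
  Latitude: 20° + 21/60 + 51.61/3600 = 20 + 0.350000 + 0.014336 = 20.364336
  N → positive
  Longitude: 0° + 46/60 + 43.83/3600 = 0 + 0.766667 + 0.012175 = 0.778842
  W ⇒ negate
Point 2:
  φ: 65° + 15/60 + 7/3600 = 65 + 0.250000 + 0.001944 = 65.251944
  S → negative
  Lon: 171° + 5/60 + 40/3600 = 171 + 0.083333 + 0.011111 = 171.094444
  hemisphere W, so the sign is −
Point 3:
  Lat: 64 + 37/60 + 43.3/3600 = 64.628694
  N ⇒ keep positive
  λ: 73 + 56/60 + 2.34/3600 = 73.933983
  E ⇒ keep positive
Point 4:
  φ: 15′ + 57.3″ = 15.95500′; 60 + 15.95500/60 = 60.265917
  N → positive
  Lon: 45 + 49/60 + 59/3600 = 45.833056
  E → positive
Point 5:
  Latitude: 0 + 49/60 + 32/3600 = 0.825556
  S ⇒ negate
  λ: 28′ + 49″ = 28.81667′; 178 + 28.81667/60 = 178.480278
  W ⇒ negate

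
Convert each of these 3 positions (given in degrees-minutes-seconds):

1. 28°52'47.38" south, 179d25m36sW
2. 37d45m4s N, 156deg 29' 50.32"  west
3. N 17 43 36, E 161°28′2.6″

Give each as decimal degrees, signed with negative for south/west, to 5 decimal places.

Point 1:
  Lat: 28° + 52/60 + 47.38/3600 = 28 + 0.866667 + 0.013161 = 28.879828
  hemisphere S, so the sign is −
  Lon: 179° + 25/60 + 36/3600 = 179 + 0.416667 + 0.010000 = 179.426667
  W → negative
Point 2:
  Lat: 45′ + 4″ = 45.06667′; 37 + 45.06667/60 = 37.751111
  N → positive
  λ: 29′ + 50.32″ = 29.83867′; 156 + 29.83867/60 = 156.497311
  hemisphere W, so the sign is −
Point 3:
  φ: 17° + 43/60 + 36/3600 = 17 + 0.716667 + 0.010000 = 17.726667
  N ⇒ keep positive
  λ: 161° + 28/60 + 2.6/3600 = 161 + 0.466667 + 0.000722 = 161.467389
  E ⇒ keep positive

1. -28.87983, -179.42667
2. 37.75111, -156.49731
3. 17.72667, 161.46739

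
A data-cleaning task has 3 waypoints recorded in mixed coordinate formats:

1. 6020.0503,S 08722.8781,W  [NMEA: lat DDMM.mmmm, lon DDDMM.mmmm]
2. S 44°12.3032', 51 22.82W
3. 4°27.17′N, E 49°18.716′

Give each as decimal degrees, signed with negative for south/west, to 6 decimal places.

Point 1:
  Latitude: degrees = first 2 digits = 60, minutes = 20.0503; 60 + 20.0503/60 = 60.3341717
  S → negative
  Longitude: split at 3 digits → 087° and 22.8781′; 87 + 22.8781/60 = 87.3813017
  W → negative
Point 2:
  Latitude: 12.3032′ = 0.205053°; total 44.2050533
  S → negative
  Lon: 22.82′ = 0.380333°; total 51.3803333
  W → negative
Point 3:
  Lat: 4 + 27.17/60 = 4.4528333
  N ⇒ keep positive
  Lon: 18.716′ = 0.311933°; total 49.3119333
  E ⇒ keep positive

1. -60.334172, -87.381302
2. -44.205053, -51.380333
3. 4.452833, 49.311933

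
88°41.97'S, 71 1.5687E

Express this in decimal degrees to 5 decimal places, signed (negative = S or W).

Lat: 88 + 41.97/60 = 88.699500
S ⇒ negate
λ: 71 + 1.5687/60 = 71.026145
E → positive

-88.69950, 71.02615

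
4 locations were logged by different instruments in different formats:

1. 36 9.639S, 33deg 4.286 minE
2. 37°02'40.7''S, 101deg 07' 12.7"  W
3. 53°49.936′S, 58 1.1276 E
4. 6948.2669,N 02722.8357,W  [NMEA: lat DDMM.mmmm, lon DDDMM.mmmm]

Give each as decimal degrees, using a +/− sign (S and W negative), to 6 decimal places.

1. -36.160650, 33.071433
2. -37.044639, -101.120194
3. -53.832267, 58.018793
4. 69.804448, -27.380595

Point 1:
  Latitude: 36 + 9.639/60 = 36.1606500
  S ⇒ negate
  Lon: 4.286′ = 0.071433°; total 33.0714333
  E → positive
Point 2:
  φ: 37 + 2/60 + 40.7/3600 = 37.0446389
  hemisphere S, so the sign is −
  Lon: 101° + 7/60 + 12.7/3600 = 101 + 0.116667 + 0.003528 = 101.1201944
  W ⇒ negate
Point 3:
  Lat: 53 + 49.936/60 = 53.8322667
  hemisphere S, so the sign is −
  Lon: 1.1276′ = 0.018793°; total 58.0187933
  E ⇒ keep positive
Point 4:
  φ: split at 2 digits → 69° and 48.2669′; 69 + 48.2669/60 = 69.8044483
  N ⇒ keep positive
  Lon: degrees = first 3 digits = 27, minutes = 22.8357; 27 + 22.8357/60 = 27.3805950
  W → negative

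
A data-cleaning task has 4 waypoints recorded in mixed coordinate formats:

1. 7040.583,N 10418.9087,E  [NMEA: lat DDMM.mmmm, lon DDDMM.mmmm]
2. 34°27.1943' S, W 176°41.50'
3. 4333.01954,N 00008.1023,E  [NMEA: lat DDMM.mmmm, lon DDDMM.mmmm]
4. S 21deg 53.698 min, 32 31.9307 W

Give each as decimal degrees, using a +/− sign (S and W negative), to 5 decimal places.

1. 70.67638, 104.31515
2. -34.45324, -176.69167
3. 43.55033, 0.13504
4. -21.89497, -32.53218

Point 1:
  Lat: split at 2 digits → 70° and 40.583′; 70 + 40.583/60 = 70.676383
  N → positive
  Longitude: degrees = first 3 digits = 104, minutes = 18.9087; 104 + 18.9087/60 = 104.315145
  E ⇒ keep positive
Point 2:
  Latitude: 27.1943′ = 0.453238°; total 34.453238
  S ⇒ negate
  Lon: 176 + 41.5/60 = 176.691667
  hemisphere W, so the sign is −
Point 3:
  Latitude: split at 2 digits → 43° and 33.01954′; 43 + 33.01954/60 = 43.550326
  N ⇒ keep positive
  Longitude: degrees = first 3 digits = 0, minutes = 8.1023; 0 + 8.1023/60 = 0.135038
  E → positive
Point 4:
  φ: 53.698′ = 0.894967°; total 21.894967
  S ⇒ negate
  Longitude: 31.9307′ = 0.532178°; total 32.532178
  hemisphere W, so the sign is −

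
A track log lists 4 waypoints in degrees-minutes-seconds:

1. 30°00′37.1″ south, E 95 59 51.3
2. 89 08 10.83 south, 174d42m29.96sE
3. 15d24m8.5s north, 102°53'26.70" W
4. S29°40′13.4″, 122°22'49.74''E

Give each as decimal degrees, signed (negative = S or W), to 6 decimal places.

1. -30.010306, 95.997583
2. -89.136342, 174.708322
3. 15.402361, -102.890750
4. -29.670389, 122.380483

Point 1:
  φ: 30 + 0/60 + 37.1/3600 = 30.0103056
  S ⇒ negate
  λ: 95° + 59/60 + 51.3/3600 = 95 + 0.983333 + 0.014250 = 95.9975833
  E → positive
Point 2:
  φ: 89° + 8/60 + 10.83/3600 = 89 + 0.133333 + 0.003008 = 89.1363417
  S ⇒ negate
  Longitude: 174° + 42/60 + 29.96/3600 = 174 + 0.700000 + 0.008322 = 174.7083222
  E ⇒ keep positive
Point 3:
  Latitude: 24′ + 8.5″ = 24.14167′; 15 + 24.14167/60 = 15.4023611
  N → positive
  Lon: 102 + 53/60 + 26.7/3600 = 102.8907500
  W → negative
Point 4:
  Latitude: 29 + 40/60 + 13.4/3600 = 29.6703889
  S ⇒ negate
  λ: 122° + 22/60 + 49.74/3600 = 122 + 0.366667 + 0.013817 = 122.3804833
  E ⇒ keep positive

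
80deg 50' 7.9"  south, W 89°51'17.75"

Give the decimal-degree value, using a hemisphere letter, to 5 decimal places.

80.83553° S, 89.85493° W

Latitude: 80 + 50/60 + 7.9/3600 = 80.835528
Lon: 89° + 51/60 + 17.75/3600 = 89 + 0.850000 + 0.004931 = 89.854931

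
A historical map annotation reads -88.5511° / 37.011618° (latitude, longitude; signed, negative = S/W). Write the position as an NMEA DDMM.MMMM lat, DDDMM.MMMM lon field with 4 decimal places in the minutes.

Latitude is negative → S; |value| = 88.551100
φ: fractional part 0.551100 → 33.066000 minutes
λ: minutes = (37.011618 − 37) × 60 = 0.697080

8833.0660,S / 03700.6971,E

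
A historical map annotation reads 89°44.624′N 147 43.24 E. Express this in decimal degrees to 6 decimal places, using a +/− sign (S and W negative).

Latitude: 44.624′ = 0.743733°; total 89.7437333
N → positive
Lon: 43.24′ = 0.720667°; total 147.7206667
E ⇒ keep positive

89.743733, 147.720667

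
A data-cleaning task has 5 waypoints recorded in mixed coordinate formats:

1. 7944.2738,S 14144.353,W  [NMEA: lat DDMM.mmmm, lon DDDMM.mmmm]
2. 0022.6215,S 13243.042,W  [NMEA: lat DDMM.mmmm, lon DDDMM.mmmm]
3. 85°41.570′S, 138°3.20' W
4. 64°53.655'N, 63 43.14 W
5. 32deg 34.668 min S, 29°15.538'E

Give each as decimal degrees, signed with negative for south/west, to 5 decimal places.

Point 1:
  Latitude: split at 2 digits → 79° and 44.2738′; 79 + 44.2738/60 = 79.737897
  S ⇒ negate
  λ: degrees = first 3 digits = 141, minutes = 44.353; 141 + 44.353/60 = 141.739217
  W ⇒ negate
Point 2:
  Latitude: degrees = first 2 digits = 0, minutes = 22.6215; 0 + 22.6215/60 = 0.377025
  hemisphere S, so the sign is −
  λ: degrees = first 3 digits = 132, minutes = 43.042; 132 + 43.042/60 = 132.717367
  W → negative
Point 3:
  Latitude: 85 + 41.57/60 = 85.692833
  hemisphere S, so the sign is −
  Longitude: 138 + 3.2/60 = 138.053333
  W → negative
Point 4:
  Lat: 53.655′ = 0.894250°; total 64.894250
  N → positive
  Lon: 43.14′ = 0.719000°; total 63.719000
  W ⇒ negate
Point 5:
  φ: 34.668′ = 0.577800°; total 32.577800
  S ⇒ negate
  λ: 15.538′ = 0.258967°; total 29.258967
  E → positive

1. -79.73790, -141.73922
2. -0.37703, -132.71737
3. -85.69283, -138.05333
4. 64.89425, -63.71900
5. -32.57780, 29.25897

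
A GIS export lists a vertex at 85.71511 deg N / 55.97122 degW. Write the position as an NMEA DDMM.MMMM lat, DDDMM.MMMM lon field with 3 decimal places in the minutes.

Lat: 85° + 0.715110 × 60 = 85° 42.90660′
Longitude: fractional part 0.971220 → 58.27320 minutes

8542.907,N / 05558.273,W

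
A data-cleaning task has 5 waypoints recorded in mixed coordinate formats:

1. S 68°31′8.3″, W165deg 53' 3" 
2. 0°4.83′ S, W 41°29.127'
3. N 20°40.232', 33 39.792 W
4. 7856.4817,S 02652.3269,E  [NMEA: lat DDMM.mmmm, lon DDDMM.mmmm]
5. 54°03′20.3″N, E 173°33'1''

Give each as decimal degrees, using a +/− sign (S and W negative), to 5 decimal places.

Point 1:
  Latitude: 31′ + 8.3″ = 31.13833′; 68 + 31.13833/60 = 68.518972
  hemisphere S, so the sign is −
  Lon: 165 + 53/60 + 3/3600 = 165.884167
  W ⇒ negate
Point 2:
  Lat: 0 + 4.83/60 = 0.080500
  hemisphere S, so the sign is −
  λ: 29.127′ = 0.485450°; total 41.485450
  W → negative
Point 3:
  φ: 40.232′ = 0.670533°; total 20.670533
  N ⇒ keep positive
  Longitude: 39.792′ = 0.663200°; total 33.663200
  W ⇒ negate
Point 4:
  Lat: split at 2 digits → 78° and 56.4817′; 78 + 56.4817/60 = 78.941362
  hemisphere S, so the sign is −
  Lon: degrees = first 3 digits = 26, minutes = 52.3269; 26 + 52.3269/60 = 26.872115
  E ⇒ keep positive
Point 5:
  φ: 3′ + 20.3″ = 3.33833′; 54 + 3.33833/60 = 54.055639
  N → positive
  λ: 173° + 33/60 + 1/3600 = 173 + 0.550000 + 0.000278 = 173.550278
  E → positive

1. -68.51897, -165.88417
2. -0.08050, -41.48545
3. 20.67053, -33.66320
4. -78.94136, 26.87212
5. 54.05564, 173.55028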